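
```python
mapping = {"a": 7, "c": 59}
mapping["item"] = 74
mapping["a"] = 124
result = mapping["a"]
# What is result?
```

Trace:
`mapping = {"a": 7, "c": 59}` → mapping = {'a': 7, 'c': 59}
`mapping["item"] = 74` → mapping = {'a': 7, 'c': 59, 'item': 74}
`mapping["a"] = 124` → mapping = {'a': 124, 'c': 59, 'item': 74}
`result = mapping["a"]` → result = 124
So result = 124

Answer: 124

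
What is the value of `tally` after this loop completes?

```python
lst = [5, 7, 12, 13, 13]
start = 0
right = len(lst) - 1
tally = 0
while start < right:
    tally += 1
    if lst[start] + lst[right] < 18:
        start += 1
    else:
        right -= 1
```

Steps to find pair summing to 18
`tally` takes the values: 0 → 1 → 2 → 3 → 4

Answer: 4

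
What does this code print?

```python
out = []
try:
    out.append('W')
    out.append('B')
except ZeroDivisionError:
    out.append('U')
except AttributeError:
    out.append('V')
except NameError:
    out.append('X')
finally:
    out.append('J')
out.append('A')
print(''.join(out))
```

Execution trace: 'W' (try body) → 'B' (try body, no exception) → 'J' (finally) → 'A' (after the try/except). Output: WBJA

Answer: WBJA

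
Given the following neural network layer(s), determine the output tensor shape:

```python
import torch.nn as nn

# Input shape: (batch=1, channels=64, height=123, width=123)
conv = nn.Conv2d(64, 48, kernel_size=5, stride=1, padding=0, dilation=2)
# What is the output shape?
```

Input: (1, 64, 123, 123) -> Output: (1, 48, 115, 115)

Answer: (1, 48, 115, 115)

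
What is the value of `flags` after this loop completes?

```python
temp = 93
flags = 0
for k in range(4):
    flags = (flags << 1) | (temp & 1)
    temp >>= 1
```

Reverse lowest 4 bits of 93
`flags` takes the values: 0 → 1 → 2 → 5 → 11

Answer: 11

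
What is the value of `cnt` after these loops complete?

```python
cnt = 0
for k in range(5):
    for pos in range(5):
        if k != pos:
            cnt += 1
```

5² - 5 (exclude diagonal)
`cnt` takes the values: 0 → 1 → 2 → 3 → 4 → 5 → 6 → 7 → 8 → 9 → 10 → 11 → 12 → 13 → 14 → 15 → 16 → 17 → 18 → 19 → 20

Answer: 20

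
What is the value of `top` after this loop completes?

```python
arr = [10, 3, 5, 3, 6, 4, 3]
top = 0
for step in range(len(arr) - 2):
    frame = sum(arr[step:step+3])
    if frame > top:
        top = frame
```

Max sum of 3-element window in [10, 3, 5, 3, 6, 4, 3]
`top` takes the values: 0 → 18

Answer: 18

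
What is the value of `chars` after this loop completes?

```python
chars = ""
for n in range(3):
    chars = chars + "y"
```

Repeat 'y' 3 times
`chars` takes the values: "" → "y" → "yy" → "yyy"

Answer: "yyy"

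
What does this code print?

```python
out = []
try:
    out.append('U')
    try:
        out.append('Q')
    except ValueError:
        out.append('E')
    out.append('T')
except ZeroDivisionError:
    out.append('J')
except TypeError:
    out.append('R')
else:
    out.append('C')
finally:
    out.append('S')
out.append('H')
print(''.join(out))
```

Execution trace: 'U' (try body) → 'Q' (inner try body, no exception) → 'T' (try body, no exception) → 'C' (else) → 'S' (finally) → 'H' (after the try/except). Output: UQTCSH

Answer: UQTCSH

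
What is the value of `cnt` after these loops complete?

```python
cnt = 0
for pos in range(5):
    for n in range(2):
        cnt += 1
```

5 * 2 = 10
`cnt` takes the values: 0 → 1 → 2 → 3 → 4 → 5 → 6 → 7 → 8 → 9 → 10

Answer: 10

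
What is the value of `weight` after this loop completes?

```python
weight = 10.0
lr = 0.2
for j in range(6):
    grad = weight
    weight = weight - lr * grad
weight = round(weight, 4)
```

Gradient descent: w = 10.0 * (1 - 0.2)^6
`weight` takes the values: 10.0 → 8.0 → 6.4 → 5.12 → 4.096 → 3.2768 → 2.62144 → 2.6214

Answer: 2.6214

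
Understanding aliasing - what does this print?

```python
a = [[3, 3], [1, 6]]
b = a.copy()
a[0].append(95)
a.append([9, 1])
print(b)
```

Key concept: shallow copy with nested lists.
Step by step:
`a = [[3, 3], [1, 6]]` → a = [[3, 3], [1, 6]]
`b = a.copy()` → b = [[3, 3], [1, 6]]
`a[0].append(95)` → a = [[3, 3, 95], [1, 6]]; b = [[3, 3, 95], [1, 6]]
`a.append([9, 1])` → a = [[3, 3, 95], [1, 6], [9, 1]]
`print(b)` → prints [[3, 3, 95], [1, 6]]

Answer: [[3, 3, 95], [1, 6]]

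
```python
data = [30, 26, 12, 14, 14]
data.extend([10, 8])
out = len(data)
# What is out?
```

Trace:
`data = [30, 26, 12, 14, 14]` → data = [30, 26, 12, 14, 14]
`data.extend([10, 8])` → data = [30, 26, 12, 14, 14, 10, 8]
`out = len(data)` → out = 7
So out = 7

Answer: 7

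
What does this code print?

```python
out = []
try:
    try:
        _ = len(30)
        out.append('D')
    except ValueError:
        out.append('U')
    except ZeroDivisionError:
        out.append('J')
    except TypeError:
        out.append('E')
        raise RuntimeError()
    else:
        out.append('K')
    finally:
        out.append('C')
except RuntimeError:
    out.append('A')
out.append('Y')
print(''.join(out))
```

Execution trace: 'E' (except TypeError) → 'C' (finally) → 'A' (outer except RuntimeError) → 'Y' (after the try/except). Output: ECAY

Answer: ECAY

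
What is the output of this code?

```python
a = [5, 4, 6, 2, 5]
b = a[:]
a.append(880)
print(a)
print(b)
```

Key concept: slice [:] creates copy.
Step by step:
`a = [5, 4, 6, 2, 5]` → a = [5, 4, 6, 2, 5]
`b = a[:]` → b = [5, 4, 6, 2, 5]
`a.append(880)` → a = [5, 4, 6, 2, 5, 880]
`print(a)` → prints [5, 4, 6, 2, 5, 880]
`print(b)` → prints [5, 4, 6, 2, 5]

Answer:
[5, 4, 6, 2, 5, 880]
[5, 4, 6, 2, 5]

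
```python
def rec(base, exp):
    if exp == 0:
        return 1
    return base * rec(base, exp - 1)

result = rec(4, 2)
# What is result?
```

rec(4, 2) = 4 * 4 = 16

Answer: 16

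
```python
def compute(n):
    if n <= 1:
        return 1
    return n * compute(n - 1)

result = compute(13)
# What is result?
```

compute(13) = 13 * 12 * 11 * 10 * 9 * 8 * 7 * 6 * 5 * 4 * 3 * 2 * 1 = 6227020800

Answer: 6227020800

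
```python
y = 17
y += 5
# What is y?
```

Trace:
`y = 17` → y = 17
`y += 5` → y = 22
So y = 22

Answer: 22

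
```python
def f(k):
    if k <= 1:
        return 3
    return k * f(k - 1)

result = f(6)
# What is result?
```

f(6) = 6 * 5 * 4 * 3 * 2 * 3 = 2160

Answer: 2160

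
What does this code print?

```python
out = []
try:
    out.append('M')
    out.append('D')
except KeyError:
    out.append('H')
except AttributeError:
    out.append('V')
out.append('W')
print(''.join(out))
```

Execution trace: 'M' (try body) → 'D' (try body, no exception) → 'W' (after the try/except). Output: MDW

Answer: MDW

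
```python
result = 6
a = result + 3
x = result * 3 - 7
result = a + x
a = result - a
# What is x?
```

Trace:
`result = 6` → result = 6
`a = result + 3` → a = 9
`x = result * 3 - 7` → x = 11
`result = a + x` → result = 20
`a = result - a` → a = 11
So x = 11

Answer: 11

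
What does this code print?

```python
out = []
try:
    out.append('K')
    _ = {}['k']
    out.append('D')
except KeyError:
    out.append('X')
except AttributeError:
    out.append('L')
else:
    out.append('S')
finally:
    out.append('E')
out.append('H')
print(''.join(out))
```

Execution trace: 'K' (try body) → 'X' (except KeyError) → 'E' (finally) → 'H' (after the try/except). Output: KXEH

Answer: KXEH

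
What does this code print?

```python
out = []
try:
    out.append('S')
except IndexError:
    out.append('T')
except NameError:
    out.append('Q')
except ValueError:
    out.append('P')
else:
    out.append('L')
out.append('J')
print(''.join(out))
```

Execution trace: 'S' (try body, no exception) → 'L' (else) → 'J' (after the try/except). Output: SLJ

Answer: SLJ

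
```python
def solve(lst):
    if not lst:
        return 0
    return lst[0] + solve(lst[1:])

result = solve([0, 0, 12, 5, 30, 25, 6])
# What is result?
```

0 + 0 + 12 + 5 + 30 + 25 + 6 + 0 = 78

Answer: 78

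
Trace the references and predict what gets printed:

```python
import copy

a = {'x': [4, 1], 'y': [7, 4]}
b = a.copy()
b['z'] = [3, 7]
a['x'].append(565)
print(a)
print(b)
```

Key concept: shallow copy of dict with mutable values.
Step by step:
`a = {'x': [4, 1], 'y': [7, 4]}` → a = {'x': [4, 1], 'y': [7, 4]}
`b = a.copy()` → b = {'x': [4, 1], 'y': [7, 4]}
`b['z'] = [3, 7]` → b = {'x': [4, 1], 'y': [7, 4], 'z': [3, 7]}
`a['x'].append(565)` → a = {'x': [4, 1, 565], 'y': [7, 4]}; b = {'x': [4, 1, 565], 'y': [7, 4], 'z': [3, 7]}
`print(a)` → prints {'x': [4, 1, 565], 'y': [7, 4]}
`print(b)` → prints {'x': [4, 1, 565], 'y': [7, 4], 'z': [3, 7]}

Answer:
{'x': [4, 1, 565], 'y': [7, 4]}
{'x': [4, 1, 565], 'y': [7, 4], 'z': [3, 7]}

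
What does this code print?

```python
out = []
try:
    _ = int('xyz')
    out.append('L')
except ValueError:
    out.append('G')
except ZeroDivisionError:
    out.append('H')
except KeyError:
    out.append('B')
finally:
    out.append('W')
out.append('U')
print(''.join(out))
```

Execution trace: 'G' (except ValueError) → 'W' (finally) → 'U' (after the try/except). Output: GWU

Answer: GWU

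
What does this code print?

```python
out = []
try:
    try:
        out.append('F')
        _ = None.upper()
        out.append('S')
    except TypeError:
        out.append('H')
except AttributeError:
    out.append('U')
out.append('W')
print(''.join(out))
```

Execution trace: 'F' (try body) → 'U' (outer except AttributeError) → 'W' (after the try/except). Output: FUW

Answer: FUW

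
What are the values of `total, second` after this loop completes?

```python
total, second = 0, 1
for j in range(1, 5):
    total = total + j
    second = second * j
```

Sum and factorial of 1 to 4
`total, second` takes the values: (0, 1) → (1, 1) → (3, 1) → (3, 2) → (6, 2) → (6, 6) → (10, 6) → (10, 24)

Answer: 10, 24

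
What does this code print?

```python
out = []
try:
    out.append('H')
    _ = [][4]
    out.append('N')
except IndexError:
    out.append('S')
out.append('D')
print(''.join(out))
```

Execution trace: 'H' (try body) → 'S' (except IndexError) → 'D' (after the try/except). Output: HSD

Answer: HSD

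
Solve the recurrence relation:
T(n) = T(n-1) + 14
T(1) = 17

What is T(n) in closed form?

Unrolling: T(n) = T(1) + 14·(n-1) = 17 + 14(n-1) = 14n + 3.

Answer: T(n) = 14n + 3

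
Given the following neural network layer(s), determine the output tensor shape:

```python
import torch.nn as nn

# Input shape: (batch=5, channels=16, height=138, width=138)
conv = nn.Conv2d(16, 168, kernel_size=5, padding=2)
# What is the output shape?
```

Input: (5, 16, 138, 138) -> Output: (5, 168, 138, 138)

Answer: (5, 168, 138, 138)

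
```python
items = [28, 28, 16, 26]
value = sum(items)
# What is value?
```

Trace:
`items = [28, 28, 16, 26]` → items = [28, 28, 16, 26]
`value = sum(items)` → value = 98
So value = 98

Answer: 98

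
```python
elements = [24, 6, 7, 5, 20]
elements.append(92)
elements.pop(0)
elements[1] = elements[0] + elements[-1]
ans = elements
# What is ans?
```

Trace:
`elements = [24, 6, 7, 5, 20]` → elements = [24, 6, 7, 5, 20]
`elements.append(92)` → elements = [24, 6, 7, 5, 20, 92]
`elements.pop(0)` → elements = [6, 7, 5, 20, 92]
`elements[1] = elements[0] + elements[-1]` → elements = [6, 98, 5, 20, 92]
`ans = elements` → ans = [6, 98, 5, 20, 92]
So ans = [6, 98, 5, 20, 92]

Answer: [6, 98, 5, 20, 92]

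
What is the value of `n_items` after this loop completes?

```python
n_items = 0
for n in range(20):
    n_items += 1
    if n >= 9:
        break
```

Loop breaks when n reaches 9, n_items is 10
`n_items` takes the values: 0 → 1 → 2 → 3 → 4 → 5 → 6 → 7 → 8 → 9 → 10

Answer: 10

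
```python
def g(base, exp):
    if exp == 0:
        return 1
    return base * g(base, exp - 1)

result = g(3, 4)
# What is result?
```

g(3, 4) = 3 * 3 * 3 * 3 = 81

Answer: 81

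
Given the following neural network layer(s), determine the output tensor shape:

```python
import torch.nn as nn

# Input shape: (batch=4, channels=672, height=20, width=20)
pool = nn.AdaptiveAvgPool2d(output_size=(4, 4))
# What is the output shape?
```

Input: (4, 672, 20, 20) -> Output: (4, 672, 4, 4)

Answer: (4, 672, 4, 4)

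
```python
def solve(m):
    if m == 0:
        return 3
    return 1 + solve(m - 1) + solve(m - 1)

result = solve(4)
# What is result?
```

solve(m) = 1 + 2·solve(m-1), solve(0)=3. Closed form: (3+1)·2^4 - 1 = 63.

Answer: 63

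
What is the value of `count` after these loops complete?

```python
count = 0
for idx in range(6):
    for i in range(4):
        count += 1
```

6 * 4 = 24
`count` takes the values: 0 → 1 → 2 → 3 → 4 → 5 → 6 → 7 → 8 → 9 → 10 → 11 → 12 → 13 → 14 → 15 → 16 → 17 → 18 → 19 → 20 → 21 → 22 → 23 → 24

Answer: 24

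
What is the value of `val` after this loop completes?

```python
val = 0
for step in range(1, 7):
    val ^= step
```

XOR of 1 to 6
`val` takes the values: 0 → 1 → 3 → 0 → 4 → 1 → 7

Answer: 7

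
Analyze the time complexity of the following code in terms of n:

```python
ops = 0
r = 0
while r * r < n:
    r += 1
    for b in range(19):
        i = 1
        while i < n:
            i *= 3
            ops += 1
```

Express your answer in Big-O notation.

Each loop level contributes: √n × 1 × log n. Multiplying the contributions gives O(√n log n).

Answer: O(√n log n)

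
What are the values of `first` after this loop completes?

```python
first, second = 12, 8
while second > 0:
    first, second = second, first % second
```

GCD of 12 and 8
`first` takes the values: 12 → 8 → 4

Answer: 4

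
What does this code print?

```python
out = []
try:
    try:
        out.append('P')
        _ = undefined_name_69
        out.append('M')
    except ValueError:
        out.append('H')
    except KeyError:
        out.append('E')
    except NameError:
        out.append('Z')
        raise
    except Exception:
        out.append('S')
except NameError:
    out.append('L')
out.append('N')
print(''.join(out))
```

Execution trace: 'P' (inner try body) → 'Z' (inner except NameError) → 'L' (outer except NameError) → 'N' (after the try/except). Output: PZLN

Answer: PZLN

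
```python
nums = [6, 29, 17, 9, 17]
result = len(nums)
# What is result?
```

Trace:
`nums = [6, 29, 17, 9, 17]` → nums = [6, 29, 17, 9, 17]
`result = len(nums)` → result = 5
So result = 5

Answer: 5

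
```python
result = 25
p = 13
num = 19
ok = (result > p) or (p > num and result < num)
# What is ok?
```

Trace:
`result = 25` → result = 25
`p = 13` → p = 13
`num = 19` → num = 19
`ok = (result > p) or (p > num and result < num)` → ok = True
So ok = True

Answer: True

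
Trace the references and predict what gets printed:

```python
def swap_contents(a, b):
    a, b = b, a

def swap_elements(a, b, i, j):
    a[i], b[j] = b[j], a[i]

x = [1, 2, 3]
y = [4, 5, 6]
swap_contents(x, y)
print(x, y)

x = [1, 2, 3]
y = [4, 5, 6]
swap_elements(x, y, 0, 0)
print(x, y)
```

Key concept: parameter rebinding vs mutation.
Step by step:
`x = [1, 2, 3]` → x = [1, 2, 3]
`y = [4, 5, 6]` → y = [4, 5, 6]
`swap_contents(x, y)` → no visible change to tracked variables
`print(x, y)` → prints [1, 2, 3] [4, 5, 6]
`x = [1, 2, 3]` → x = [1, 2, 3]
`y = [4, 5, 6]` → y = [4, 5, 6]
`swap_elements(x, y, 0, 0)` → x = [4, 2, 3]; y = [1, 5, 6]
`print(x, y)` → prints [4, 2, 3] [1, 5, 6]

Answer:
[1, 2, 3] [4, 5, 6]
[4, 2, 3] [1, 5, 6]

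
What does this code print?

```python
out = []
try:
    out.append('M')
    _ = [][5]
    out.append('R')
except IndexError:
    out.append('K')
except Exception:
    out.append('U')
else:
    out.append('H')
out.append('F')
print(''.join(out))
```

Execution trace: 'M' (try body) → 'K' (except IndexError) → 'F' (after the try/except). Output: MKF

Answer: MKF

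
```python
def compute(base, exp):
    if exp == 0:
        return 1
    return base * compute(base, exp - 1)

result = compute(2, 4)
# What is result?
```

compute(2, 4) = 2 * 2 * 2 * 2 = 16

Answer: 16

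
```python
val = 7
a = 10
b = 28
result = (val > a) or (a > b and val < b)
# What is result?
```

Trace:
`val = 7` → val = 7
`a = 10` → a = 10
`b = 28` → b = 28
`result = (val > a) or (a > b and val < b)` → result = False
So result = False

Answer: False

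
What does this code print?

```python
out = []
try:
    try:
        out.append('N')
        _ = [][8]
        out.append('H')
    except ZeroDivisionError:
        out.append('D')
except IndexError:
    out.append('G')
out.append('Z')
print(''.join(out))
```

Execution trace: 'N' (try body) → 'G' (outer except IndexError) → 'Z' (after the try/except). Output: NGZ

Answer: NGZ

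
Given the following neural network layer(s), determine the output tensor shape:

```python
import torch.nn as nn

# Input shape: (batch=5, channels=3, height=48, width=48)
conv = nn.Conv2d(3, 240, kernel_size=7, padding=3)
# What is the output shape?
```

Input: (5, 3, 48, 48) -> Output: (5, 240, 48, 48)

Answer: (5, 240, 48, 48)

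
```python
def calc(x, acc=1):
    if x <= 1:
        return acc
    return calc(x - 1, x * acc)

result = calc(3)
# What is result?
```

Accumulator trace (n, acc): (3, 1) -> (2, 3) -> (1, 6) -> return 6

Answer: 6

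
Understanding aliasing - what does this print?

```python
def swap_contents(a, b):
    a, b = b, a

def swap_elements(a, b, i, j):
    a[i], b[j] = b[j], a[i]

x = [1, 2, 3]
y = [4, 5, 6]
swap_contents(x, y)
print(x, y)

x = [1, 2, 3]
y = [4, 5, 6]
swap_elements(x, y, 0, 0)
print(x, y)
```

Key concept: parameter rebinding vs mutation.
Step by step:
`x = [1, 2, 3]` → x = [1, 2, 3]
`y = [4, 5, 6]` → y = [4, 5, 6]
`swap_contents(x, y)` → no visible change to tracked variables
`print(x, y)` → prints [1, 2, 3] [4, 5, 6]
`x = [1, 2, 3]` → x = [1, 2, 3]
`y = [4, 5, 6]` → y = [4, 5, 6]
`swap_elements(x, y, 0, 0)` → x = [4, 2, 3]; y = [1, 5, 6]
`print(x, y)` → prints [4, 2, 3] [1, 5, 6]

Answer:
[1, 2, 3] [4, 5, 6]
[4, 2, 3] [1, 5, 6]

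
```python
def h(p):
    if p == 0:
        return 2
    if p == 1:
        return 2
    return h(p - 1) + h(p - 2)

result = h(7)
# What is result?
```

Build up from base cases: h(0)=2, h(1)=2, h(2)=4, h(3)=6, h(4)=10, h(5)=16, h(6)=26, ..., h(7)=42

Answer: 42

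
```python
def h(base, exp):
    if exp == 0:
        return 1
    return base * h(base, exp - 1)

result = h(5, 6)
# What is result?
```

h(5, 6) = 5 * 5 * 5 * 5 * 5 * 5 = 15625

Answer: 15625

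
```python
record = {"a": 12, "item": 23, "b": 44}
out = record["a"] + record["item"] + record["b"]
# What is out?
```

Trace:
`record = {"a": 12, "item": 23, "b": 44}` → record = {'a': 12, 'item': 23, 'b': 44}
`out = record["a"] + record["item"] + record["b"]` → out = 79
So out = 79

Answer: 79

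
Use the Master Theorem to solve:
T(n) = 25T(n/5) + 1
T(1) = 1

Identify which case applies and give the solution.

a=25, b=5, f(n)=1. log_5(25) = 2. Since c=0 < 2, Case 1 applies: T(n) = Θ(n^log_b(a)) = O(n^2).

Answer: O(n^2) - Case 1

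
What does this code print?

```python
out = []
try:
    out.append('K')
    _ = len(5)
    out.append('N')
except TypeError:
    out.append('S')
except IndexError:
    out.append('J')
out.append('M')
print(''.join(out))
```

Execution trace: 'K' (try body) → 'S' (except TypeError) → 'M' (after the try/except). Output: KSM

Answer: KSM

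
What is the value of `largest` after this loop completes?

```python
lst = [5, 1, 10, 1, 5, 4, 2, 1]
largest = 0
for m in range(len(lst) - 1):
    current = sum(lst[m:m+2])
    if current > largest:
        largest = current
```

Max sum of 2-element window in [5, 1, 10, 1, 5, 4, 2, 1]
`largest` takes the values: 0 → 6 → 11

Answer: 11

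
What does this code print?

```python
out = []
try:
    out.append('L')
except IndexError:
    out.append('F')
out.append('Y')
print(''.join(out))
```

Execution trace: 'L' (try body, no exception) → 'Y' (after the try/except). Output: LY

Answer: LY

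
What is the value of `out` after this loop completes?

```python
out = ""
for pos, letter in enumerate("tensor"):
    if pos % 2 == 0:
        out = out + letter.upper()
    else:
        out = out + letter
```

Uppercase even positions in 'tensor'
`out` takes the values: "" → "T" → "Te" → "TeN" → "TeNs" → "TeNsO" → "TeNsOr"

Answer: "TeNsOr"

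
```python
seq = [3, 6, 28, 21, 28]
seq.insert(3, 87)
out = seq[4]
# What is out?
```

Trace:
`seq = [3, 6, 28, 21, 28]` → seq = [3, 6, 28, 21, 28]
`seq.insert(3, 87)` → seq = [3, 6, 28, 87, 21, 28]
`out = seq[4]` → out = 21
So out = 21

Answer: 21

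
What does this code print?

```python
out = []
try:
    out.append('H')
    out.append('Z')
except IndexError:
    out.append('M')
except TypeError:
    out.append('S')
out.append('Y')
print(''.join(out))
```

Execution trace: 'H' (try body) → 'Z' (try body, no exception) → 'Y' (after the try/except). Output: HZY

Answer: HZY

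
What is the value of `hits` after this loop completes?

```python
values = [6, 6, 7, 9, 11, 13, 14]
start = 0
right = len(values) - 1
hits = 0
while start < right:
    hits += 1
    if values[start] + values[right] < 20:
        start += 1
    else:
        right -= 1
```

Steps to find pair summing to 20
`hits` takes the values: 0 → 1 → 2 → 3 → 4 → 5 → 6

Answer: 6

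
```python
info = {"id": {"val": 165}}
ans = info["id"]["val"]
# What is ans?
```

Trace:
`info = {"id": {"val": 165}}` → info = {'id': {'val': 165}}
`ans = info["id"]["val"]` → ans = 165
So ans = 165

Answer: 165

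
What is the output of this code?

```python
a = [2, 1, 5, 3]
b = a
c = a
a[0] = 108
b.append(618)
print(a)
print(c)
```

Key concept: multiple aliases.
Step by step:
`a = [2, 1, 5, 3]` → a = [2, 1, 5, 3]
`b = a` → b = [2, 1, 5, 3] (same object as a)
`c = a` → c = [2, 1, 5, 3] (same object as a, b)
`a[0] = 108` → a = [108, 1, 5, 3] (same object as b, c); b = [108, 1, 5, 3] (same object as a, c); c = [108, 1, 5, 3] (same object as a, b)
`b.append(618)` → a = [108, 1, 5, 3, 618] (same object as b, c); b = [108, 1, 5, 3, 618] (same object as a, c); c = [108, 1, 5, 3, 618] (same object as a, b)
`print(a)` → prints [108, 1, 5, 3, 618]
`print(c)` → prints [108, 1, 5, 3, 618]

Answer:
[108, 1, 5, 3, 618]
[108, 1, 5, 3, 618]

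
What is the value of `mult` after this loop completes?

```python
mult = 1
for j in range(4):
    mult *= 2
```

2^4 = 16
`mult` takes the values: 1 → 2 → 4 → 8 → 16

Answer: 16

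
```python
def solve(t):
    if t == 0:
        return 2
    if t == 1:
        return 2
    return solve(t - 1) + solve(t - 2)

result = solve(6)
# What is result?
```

Build up from base cases: solve(0)=2, solve(1)=2, solve(2)=4, solve(3)=6, solve(4)=10, solve(5)=16, solve(6)=26

Answer: 26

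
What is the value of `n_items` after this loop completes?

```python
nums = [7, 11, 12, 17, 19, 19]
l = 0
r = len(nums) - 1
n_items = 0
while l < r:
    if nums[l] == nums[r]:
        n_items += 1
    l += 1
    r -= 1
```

Count matching pairs from ends
`n_items` takes the values: 0

Answer: 0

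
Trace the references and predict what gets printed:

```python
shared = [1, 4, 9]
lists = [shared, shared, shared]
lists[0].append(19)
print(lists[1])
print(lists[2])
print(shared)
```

Key concept: list of same reference.
Step by step:
`shared = [1, 4, 9]` → shared = [1, 4, 9]
`lists = [shared, shared, shared]` → lists = [[1, 4, 9], [1, 4, 9], [1, 4, 9]]
`lists[0].append(19)` → shared = [1, 4, 9, 19]; lists = [[1, 4, 9, 19], [1, 4, 9, 19], [1, 4, 9, 19]]
`print(lists[1])` → prints [1, 4, 9, 19]
`print(lists[2])` → prints [1, 4, 9, 19]
`print(shared)` → prints [1, 4, 9, 19]

Answer:
[1, 4, 9, 19]
[1, 4, 9, 19]
[1, 4, 9, 19]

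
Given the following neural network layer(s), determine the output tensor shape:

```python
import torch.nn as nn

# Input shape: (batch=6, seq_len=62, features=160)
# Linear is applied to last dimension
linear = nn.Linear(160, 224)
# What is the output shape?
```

Input: (6, 62, 160) -> Output: (6, 62, 224)

Answer: (6, 62, 224)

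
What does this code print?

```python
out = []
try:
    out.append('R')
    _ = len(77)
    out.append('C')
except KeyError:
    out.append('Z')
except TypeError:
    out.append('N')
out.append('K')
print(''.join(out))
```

Execution trace: 'R' (try body) → 'N' (except TypeError) → 'K' (after the try/except). Output: RNK

Answer: RNK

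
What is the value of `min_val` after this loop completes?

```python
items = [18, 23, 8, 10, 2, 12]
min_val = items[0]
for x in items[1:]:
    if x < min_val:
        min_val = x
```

Minimum of [18, 23, 8, 10, 2, 12]
`min_val` takes the values: 18 → 8 → 2

Answer: 2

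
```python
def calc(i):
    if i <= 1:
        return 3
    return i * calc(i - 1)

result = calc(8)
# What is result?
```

calc(8) = 8 * 7 * 6 * 5 * 4 * 3 * 2 * 3 = 120960

Answer: 120960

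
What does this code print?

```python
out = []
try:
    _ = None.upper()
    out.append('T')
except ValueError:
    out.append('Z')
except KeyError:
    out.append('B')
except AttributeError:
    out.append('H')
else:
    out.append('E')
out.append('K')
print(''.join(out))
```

Execution trace: 'H' (except AttributeError) → 'K' (after the try/except). Output: HK

Answer: HK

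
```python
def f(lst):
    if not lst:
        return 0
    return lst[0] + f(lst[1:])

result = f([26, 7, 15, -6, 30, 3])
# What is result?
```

26 + 7 + 15 + (-6) + 30 + 3 + 0 = 75

Answer: 75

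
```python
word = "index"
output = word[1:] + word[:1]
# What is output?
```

Trace:
`word = "index"` → word = 'index'
`output = word[1:] + word[:1]` → output = 'ndexi'
So output = 'ndexi'

Answer: 'ndexi'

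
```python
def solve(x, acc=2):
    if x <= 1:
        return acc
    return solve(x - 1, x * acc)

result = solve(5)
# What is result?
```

Accumulator trace (n, acc): (5, 2) -> (4, 10) -> (3, 40) -> (2, 120) -> (1, 240) -> return 240

Answer: 240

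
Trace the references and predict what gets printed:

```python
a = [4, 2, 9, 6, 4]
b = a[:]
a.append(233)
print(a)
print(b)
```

Key concept: slice [:] creates copy.
Step by step:
`a = [4, 2, 9, 6, 4]` → a = [4, 2, 9, 6, 4]
`b = a[:]` → b = [4, 2, 9, 6, 4]
`a.append(233)` → a = [4, 2, 9, 6, 4, 233]
`print(a)` → prints [4, 2, 9, 6, 4, 233]
`print(b)` → prints [4, 2, 9, 6, 4]

Answer:
[4, 2, 9, 6, 4, 233]
[4, 2, 9, 6, 4]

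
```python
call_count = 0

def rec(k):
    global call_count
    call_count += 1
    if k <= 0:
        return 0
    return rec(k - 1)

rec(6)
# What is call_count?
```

Linear recursion stepping by 1: 7 calls from k=6 down to ≤0.

Answer: 7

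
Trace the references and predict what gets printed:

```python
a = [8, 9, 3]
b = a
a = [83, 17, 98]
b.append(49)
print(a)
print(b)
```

Key concept: rebinding vs mutation: a is rebound to a new list, b still points at the original.
Step by step:
`a = [8, 9, 3]` → a = [8, 9, 3]
`b = a` → b = [8, 9, 3] (same object as a)
`a = [83, 17, 98]` → a = [83, 17, 98]
`b.append(49)` → b = [8, 9, 3, 49]
`print(a)` → prints [83, 17, 98]
`print(b)` → prints [8, 9, 3, 49]

Answer:
[83, 17, 98]
[8, 9, 3, 49]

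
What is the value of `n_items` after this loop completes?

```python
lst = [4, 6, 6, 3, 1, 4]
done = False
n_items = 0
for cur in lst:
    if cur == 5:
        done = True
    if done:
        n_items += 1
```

Count elements after first 5 in [4, 6, 6, 3, 1, 4]
`n_items` takes the values: 0

Answer: 0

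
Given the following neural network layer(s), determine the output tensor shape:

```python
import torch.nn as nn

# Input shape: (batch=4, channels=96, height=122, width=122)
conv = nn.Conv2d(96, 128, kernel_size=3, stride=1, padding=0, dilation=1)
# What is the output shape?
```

Input: (4, 96, 122, 122) -> Output: (4, 128, 120, 120)

Answer: (4, 128, 120, 120)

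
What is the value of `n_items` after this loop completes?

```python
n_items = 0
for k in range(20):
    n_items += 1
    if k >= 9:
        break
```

Loop breaks when k reaches 9, n_items is 10
`n_items` takes the values: 0 → 1 → 2 → 3 → 4 → 5 → 6 → 7 → 8 → 9 → 10

Answer: 10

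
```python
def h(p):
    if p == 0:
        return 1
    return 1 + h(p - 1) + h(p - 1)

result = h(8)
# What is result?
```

h(p) = 1 + 2·h(p-1), h(0)=1. Closed form: (1+1)·2^8 - 1 = 511.

Answer: 511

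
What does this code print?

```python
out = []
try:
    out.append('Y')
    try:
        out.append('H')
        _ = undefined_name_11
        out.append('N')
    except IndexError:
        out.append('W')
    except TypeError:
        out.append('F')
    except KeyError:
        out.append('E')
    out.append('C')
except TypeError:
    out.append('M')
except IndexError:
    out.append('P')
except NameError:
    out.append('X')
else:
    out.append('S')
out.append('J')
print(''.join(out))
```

Execution trace: 'Y' (try body) → 'H' (inner try body) → 'X' (except NameError) → 'J' (after the try/except). Output: YHXJ

Answer: YHXJ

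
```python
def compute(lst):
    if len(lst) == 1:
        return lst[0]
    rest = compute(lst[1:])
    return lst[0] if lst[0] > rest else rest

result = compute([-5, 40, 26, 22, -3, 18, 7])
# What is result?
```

Recursive max over [-5, 40, 26, 22, -3, 18, 7] = 40

Answer: 40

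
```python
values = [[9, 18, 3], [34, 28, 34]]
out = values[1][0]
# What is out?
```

Trace:
`values = [[9, 18, 3], [34, 28, 34]]` → values = [[9, 18, 3], [34, 28, 34]]
`out = values[1][0]` → out = 34
So out = 34

Answer: 34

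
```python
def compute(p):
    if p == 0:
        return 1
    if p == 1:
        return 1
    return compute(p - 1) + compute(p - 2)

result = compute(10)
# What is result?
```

Build up from base cases: compute(0)=1, compute(1)=1, compute(2)=2, compute(3)=3, compute(4)=5, compute(5)=8, compute(6)=13, ..., compute(10)=89

Answer: 89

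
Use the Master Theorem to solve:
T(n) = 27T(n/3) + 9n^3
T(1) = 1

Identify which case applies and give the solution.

a=27, b=3, f(n)=9n^3. log_3(27) = 3. Since c=3 = 3, Case 2 applies: T(n) = Θ(n^log_b(a) · log n) = O(n^3 log n).

Answer: O(n^3 log n) - Case 2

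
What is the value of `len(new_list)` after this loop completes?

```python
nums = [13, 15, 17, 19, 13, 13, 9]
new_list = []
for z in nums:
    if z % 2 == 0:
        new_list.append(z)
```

Count even numbers in [13, 15, 17, 19, 13, 13, 9]
`new_list` takes the values: []
So `len(new_list)` = 0

Answer: 0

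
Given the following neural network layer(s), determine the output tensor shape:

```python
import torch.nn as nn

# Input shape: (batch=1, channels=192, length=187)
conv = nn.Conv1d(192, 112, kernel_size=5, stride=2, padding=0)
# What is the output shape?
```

Input: (1, 192, 187) -> Output: (1, 112, 92)

Answer: (1, 112, 92)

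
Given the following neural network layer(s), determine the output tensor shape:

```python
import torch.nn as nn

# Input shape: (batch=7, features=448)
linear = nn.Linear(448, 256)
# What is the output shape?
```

Input: (7, 448) -> Output: (7, 256)

Answer: (7, 256)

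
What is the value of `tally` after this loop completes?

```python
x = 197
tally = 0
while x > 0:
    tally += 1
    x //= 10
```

Count digits by repeated division by 10
`tally` takes the values: 0 → 1 → 2 → 3

Answer: 3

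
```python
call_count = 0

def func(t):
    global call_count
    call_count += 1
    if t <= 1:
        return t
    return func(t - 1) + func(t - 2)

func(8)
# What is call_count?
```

Calls(t) = 1 + Calls(t-1) + Calls(t-2); Calls(0)=Calls(1)=1. For t=8 this gives 67.

Answer: 67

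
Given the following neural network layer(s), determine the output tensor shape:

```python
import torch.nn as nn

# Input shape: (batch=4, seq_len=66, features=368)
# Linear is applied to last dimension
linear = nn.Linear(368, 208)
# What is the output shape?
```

Input: (4, 66, 368) -> Output: (4, 66, 208)

Answer: (4, 66, 208)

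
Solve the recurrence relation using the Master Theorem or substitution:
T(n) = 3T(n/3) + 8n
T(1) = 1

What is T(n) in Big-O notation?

By Master Theorem: a=3, b=3, f(n)=8n. Since log_3(3) = 1 and f(n) = Θ(n^1), Case 2 applies. T(n) = O(n log n).

Answer: O(n log n)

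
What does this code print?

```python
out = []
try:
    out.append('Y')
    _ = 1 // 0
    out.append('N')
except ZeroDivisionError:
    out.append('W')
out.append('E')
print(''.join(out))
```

Execution trace: 'Y' (try body) → 'W' (except ZeroDivisionError) → 'E' (after the try/except). Output: YWE

Answer: YWE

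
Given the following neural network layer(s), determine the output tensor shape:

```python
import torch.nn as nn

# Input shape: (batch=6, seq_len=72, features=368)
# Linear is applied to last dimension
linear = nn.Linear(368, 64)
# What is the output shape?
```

Input: (6, 72, 368) -> Output: (6, 72, 64)

Answer: (6, 72, 64)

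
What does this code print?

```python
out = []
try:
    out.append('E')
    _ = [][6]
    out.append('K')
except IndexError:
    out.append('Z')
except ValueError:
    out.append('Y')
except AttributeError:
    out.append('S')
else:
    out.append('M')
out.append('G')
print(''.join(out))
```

Execution trace: 'E' (try body) → 'Z' (except IndexError) → 'G' (after the try/except). Output: EZG

Answer: EZG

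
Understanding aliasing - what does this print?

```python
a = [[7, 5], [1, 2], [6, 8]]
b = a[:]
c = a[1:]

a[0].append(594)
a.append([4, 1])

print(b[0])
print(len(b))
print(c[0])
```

Key concept: slice with nested mutation.
Step by step:
`a = [[7, 5], [1, 2], [6, 8]]` → a = [[7, 5], [1, 2], [6, 8]]
`b = a[:]` → b = [[7, 5], [1, 2], [6, 8]]
`c = a[1:]` → c = [[1, 2], [6, 8]]
`a[0].append(594)` → a = [[7, 5, 594], [1, 2], [6, 8]]; b = [[7, 5, 594], [1, 2], [6, 8]]
`a.append([4, 1])` → a = [[7, 5, 594], [1, 2], [6, 8], [4, 1]]
`print(b[0])` → prints [7, 5, 594]
`print(len(b))` → prints 3
`print(c[0])` → prints [1, 2]

Answer:
[7, 5, 594]
3
[1, 2]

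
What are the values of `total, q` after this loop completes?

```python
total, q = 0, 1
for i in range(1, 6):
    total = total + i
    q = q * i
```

Sum and factorial of 1 to 5
`total, q` takes the values: (0, 1) → (1, 1) → (3, 1) → (3, 2) → (6, 2) → (6, 6) → (10, 6) → (10, 24) → (15, 24) → (15, 120)

Answer: 15, 120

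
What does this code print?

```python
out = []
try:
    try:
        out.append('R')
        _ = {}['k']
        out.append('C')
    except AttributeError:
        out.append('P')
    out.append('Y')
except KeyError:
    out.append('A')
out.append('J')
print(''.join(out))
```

Execution trace: 'R' (inner try body) → 'A' (except KeyError) → 'J' (after the try/except). Output: RAJ

Answer: RAJ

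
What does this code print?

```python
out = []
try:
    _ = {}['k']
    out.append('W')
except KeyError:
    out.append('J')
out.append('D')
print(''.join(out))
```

Execution trace: 'J' (except KeyError) → 'D' (after the try/except). Output: JD

Answer: JD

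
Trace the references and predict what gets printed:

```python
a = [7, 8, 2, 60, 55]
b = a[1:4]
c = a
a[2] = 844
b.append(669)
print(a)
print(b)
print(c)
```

Key concept: slice vs alias.
Step by step:
`a = [7, 8, 2, 60, 55]` → a = [7, 8, 2, 60, 55]
`b = a[1:4]` → b = [8, 2, 60]
`c = a` → c = [7, 8, 2, 60, 55] (same object as a)
`a[2] = 844` → a = [7, 8, 844, 60, 55] (same object as c); c = [7, 8, 844, 60, 55] (same object as a)
`b.append(669)` → b = [8, 2, 60, 669]
`print(a)` → prints [7, 8, 844, 60, 55]
`print(b)` → prints [8, 2, 60, 669]
`print(c)` → prints [7, 8, 844, 60, 55]

Answer:
[7, 8, 844, 60, 55]
[8, 2, 60, 669]
[7, 8, 844, 60, 55]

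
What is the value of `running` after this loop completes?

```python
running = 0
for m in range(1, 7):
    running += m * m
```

Sum of squares 1² to 6² = 91
`running` takes the values: 0 → 1 → 5 → 14 → 30 → 55 → 91

Answer: 91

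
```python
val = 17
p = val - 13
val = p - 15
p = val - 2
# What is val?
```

Trace:
`val = 17` → val = 17
`p = val - 13` → p = 4
`val = p - 15` → val = -11
`p = val - 2` → p = -13
So val = -11

Answer: -11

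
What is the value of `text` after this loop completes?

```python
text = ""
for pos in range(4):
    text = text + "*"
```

Repeat '*' 4 times
`text` takes the values: "" → "*" → "**" → "***" → "****"

Answer: "****"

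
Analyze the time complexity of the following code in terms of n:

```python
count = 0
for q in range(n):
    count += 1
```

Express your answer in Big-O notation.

Each loop level contributes: n. Multiplying the contributions gives O(n).

Answer: O(n)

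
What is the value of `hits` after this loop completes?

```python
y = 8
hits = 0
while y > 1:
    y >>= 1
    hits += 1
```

Count right shifts until 1
`hits` takes the values: 0 → 1 → 2 → 3

Answer: 3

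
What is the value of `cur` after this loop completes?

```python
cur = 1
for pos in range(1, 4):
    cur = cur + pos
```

Start at 1, add 1 through 3
`cur` takes the values: 1 → 2 → 4 → 7

Answer: 7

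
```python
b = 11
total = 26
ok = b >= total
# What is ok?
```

Trace:
`b = 11` → b = 11
`total = 26` → total = 26
`ok = b >= total` → ok = False
So ok = False

Answer: False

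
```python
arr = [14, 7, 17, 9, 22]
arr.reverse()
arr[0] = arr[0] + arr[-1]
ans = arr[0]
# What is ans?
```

Trace:
`arr = [14, 7, 17, 9, 22]` → arr = [14, 7, 17, 9, 22]
`arr.reverse()` → arr = [22, 9, 17, 7, 14]
`arr[0] = arr[0] + arr[-1]` → arr = [36, 9, 17, 7, 14]
`ans = arr[0]` → ans = 36
So ans = 36

Answer: 36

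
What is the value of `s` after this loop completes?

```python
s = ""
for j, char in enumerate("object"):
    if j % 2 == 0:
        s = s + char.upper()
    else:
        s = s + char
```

Uppercase even positions in 'object'
`s` takes the values: "" → "O" → "Ob" → "ObJ" → "ObJe" → "ObJeC" → "ObJeCt"

Answer: "ObJeCt"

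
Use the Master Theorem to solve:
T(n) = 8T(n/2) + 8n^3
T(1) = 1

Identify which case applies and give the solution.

a=8, b=2, f(n)=8n^3. log_2(8) = 3. Since c=3 = 3, Case 2 applies: T(n) = Θ(n^log_b(a) · log n) = O(n^3 log n).

Answer: O(n^3 log n) - Case 2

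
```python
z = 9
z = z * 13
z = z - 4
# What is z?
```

Trace:
`z = 9` → z = 9
`z = z * 13` → z = 117
`z = z - 4` → z = 113
So z = 113

Answer: 113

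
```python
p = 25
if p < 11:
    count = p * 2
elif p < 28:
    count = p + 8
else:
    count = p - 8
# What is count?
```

Trace:
`p = 25` → p = 25
`if p < 11: ...` → p < 11 is False, p < 28 is True → count = 33
So count = 33

Answer: 33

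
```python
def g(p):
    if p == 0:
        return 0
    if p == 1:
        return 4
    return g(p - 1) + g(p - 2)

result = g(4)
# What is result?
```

Build up from base cases: g(0)=0, g(1)=4, g(2)=4, g(3)=8, g(4)=12

Answer: 12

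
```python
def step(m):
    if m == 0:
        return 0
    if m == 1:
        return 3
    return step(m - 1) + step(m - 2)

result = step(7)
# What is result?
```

Build up from base cases: step(0)=0, step(1)=3, step(2)=3, step(3)=6, step(4)=9, step(5)=15, step(6)=24, ..., step(7)=39

Answer: 39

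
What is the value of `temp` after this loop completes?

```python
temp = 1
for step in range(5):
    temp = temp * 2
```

Multiply by 2, 5 times: 1 * 2^5 = 32
`temp` takes the values: 1 → 2 → 4 → 8 → 16 → 32

Answer: 32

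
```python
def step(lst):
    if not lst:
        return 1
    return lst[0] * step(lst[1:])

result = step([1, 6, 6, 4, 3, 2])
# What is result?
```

Product over [1, 6, 6, 4, 3, 2] = 1 * 6 * 6 * 4 * 3 * 2 = 864

Answer: 864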